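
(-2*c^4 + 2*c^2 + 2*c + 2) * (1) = -2*c^4 + 2*c^2 + 2*c + 2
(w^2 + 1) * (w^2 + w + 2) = w^4 + w^3 + 3*w^2 + w + 2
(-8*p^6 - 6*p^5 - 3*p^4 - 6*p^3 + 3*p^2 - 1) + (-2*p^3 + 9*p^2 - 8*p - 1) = -8*p^6 - 6*p^5 - 3*p^4 - 8*p^3 + 12*p^2 - 8*p - 2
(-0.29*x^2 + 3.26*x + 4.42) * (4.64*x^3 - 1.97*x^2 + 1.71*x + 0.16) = -1.3456*x^5 + 15.6977*x^4 + 13.5907*x^3 - 3.1792*x^2 + 8.0798*x + 0.7072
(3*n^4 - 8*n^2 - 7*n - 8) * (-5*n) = -15*n^5 + 40*n^3 + 35*n^2 + 40*n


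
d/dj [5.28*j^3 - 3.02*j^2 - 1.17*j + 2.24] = 15.84*j^2 - 6.04*j - 1.17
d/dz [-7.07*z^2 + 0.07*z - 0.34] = 0.07 - 14.14*z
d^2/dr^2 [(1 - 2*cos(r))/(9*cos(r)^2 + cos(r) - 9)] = (1458*sin(r)^4*cos(r) - 342*sin(r)^4 + 505*sin(r)^2 - 1521*cos(r)/4 + 1917*cos(3*r)/4 - 81*cos(5*r) - 35)/(-9*sin(r)^2 + cos(r))^3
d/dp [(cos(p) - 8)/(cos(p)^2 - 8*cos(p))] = sin(p)/cos(p)^2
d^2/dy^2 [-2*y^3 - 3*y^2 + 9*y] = -12*y - 6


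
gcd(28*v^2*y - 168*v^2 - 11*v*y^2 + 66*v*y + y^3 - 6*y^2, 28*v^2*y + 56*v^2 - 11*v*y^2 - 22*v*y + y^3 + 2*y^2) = 28*v^2 - 11*v*y + y^2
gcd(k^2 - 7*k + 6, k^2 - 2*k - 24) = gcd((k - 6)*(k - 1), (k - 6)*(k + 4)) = k - 6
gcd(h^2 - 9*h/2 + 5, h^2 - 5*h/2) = h - 5/2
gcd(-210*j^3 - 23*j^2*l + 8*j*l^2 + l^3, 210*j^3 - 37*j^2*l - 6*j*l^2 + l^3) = 30*j^2 - j*l - l^2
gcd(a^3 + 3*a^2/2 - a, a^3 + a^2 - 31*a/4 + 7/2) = a - 1/2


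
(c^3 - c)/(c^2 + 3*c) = (c^2 - 1)/(c + 3)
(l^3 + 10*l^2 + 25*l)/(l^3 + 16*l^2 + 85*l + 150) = l/(l + 6)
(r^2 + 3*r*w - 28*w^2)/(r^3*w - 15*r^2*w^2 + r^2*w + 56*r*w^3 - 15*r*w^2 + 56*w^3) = (r^2 + 3*r*w - 28*w^2)/(w*(r^3 - 15*r^2*w + r^2 + 56*r*w^2 - 15*r*w + 56*w^2))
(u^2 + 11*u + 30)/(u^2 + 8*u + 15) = (u + 6)/(u + 3)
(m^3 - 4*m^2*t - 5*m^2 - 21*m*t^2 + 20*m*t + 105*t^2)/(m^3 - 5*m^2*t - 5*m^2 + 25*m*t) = (-m^2 + 4*m*t + 21*t^2)/(m*(-m + 5*t))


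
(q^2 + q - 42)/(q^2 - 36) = (q + 7)/(q + 6)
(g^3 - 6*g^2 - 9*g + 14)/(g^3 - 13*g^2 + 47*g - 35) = (g + 2)/(g - 5)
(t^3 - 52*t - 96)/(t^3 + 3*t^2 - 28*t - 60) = (t - 8)/(t - 5)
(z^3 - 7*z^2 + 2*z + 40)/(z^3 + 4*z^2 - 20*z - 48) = (z - 5)/(z + 6)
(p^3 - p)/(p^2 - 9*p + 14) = (p^3 - p)/(p^2 - 9*p + 14)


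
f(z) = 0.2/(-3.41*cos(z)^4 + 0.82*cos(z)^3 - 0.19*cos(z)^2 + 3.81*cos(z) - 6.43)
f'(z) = 0.2*(-13.64*sin(z)*cos(z)^3 + 2.46*sin(z)*cos(z)^2 - 0.38*sin(z)*cos(z) + 3.81*sin(z))/(-3.41*cos(z)^4 + 0.82*cos(z)^3 - 0.19*cos(z)^2 + 3.81*cos(z) - 6.43)^2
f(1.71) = -0.03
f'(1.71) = 0.02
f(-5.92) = -0.04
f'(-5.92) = -0.02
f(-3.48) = -0.01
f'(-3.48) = 0.01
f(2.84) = -0.01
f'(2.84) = 0.01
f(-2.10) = -0.02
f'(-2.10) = -0.01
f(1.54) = -0.03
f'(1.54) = 0.02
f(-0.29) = -0.04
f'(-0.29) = 0.01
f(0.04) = -0.04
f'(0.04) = -0.00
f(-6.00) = -0.04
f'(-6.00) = -0.01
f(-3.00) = -0.01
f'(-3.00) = 0.00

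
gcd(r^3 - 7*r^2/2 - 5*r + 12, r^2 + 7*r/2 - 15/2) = r - 3/2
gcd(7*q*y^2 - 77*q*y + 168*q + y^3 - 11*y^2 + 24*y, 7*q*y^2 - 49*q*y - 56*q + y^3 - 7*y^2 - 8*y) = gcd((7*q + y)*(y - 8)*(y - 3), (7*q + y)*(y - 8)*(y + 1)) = 7*q*y - 56*q + y^2 - 8*y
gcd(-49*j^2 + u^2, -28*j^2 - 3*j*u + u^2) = -7*j + u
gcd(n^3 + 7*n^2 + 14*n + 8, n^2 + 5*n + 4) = n^2 + 5*n + 4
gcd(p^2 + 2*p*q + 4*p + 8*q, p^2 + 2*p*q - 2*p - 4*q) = p + 2*q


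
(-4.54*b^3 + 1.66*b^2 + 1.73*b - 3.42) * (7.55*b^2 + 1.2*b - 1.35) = -34.277*b^5 + 7.085*b^4 + 21.1825*b^3 - 25.986*b^2 - 6.4395*b + 4.617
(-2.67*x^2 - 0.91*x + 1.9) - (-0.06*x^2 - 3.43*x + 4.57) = -2.61*x^2 + 2.52*x - 2.67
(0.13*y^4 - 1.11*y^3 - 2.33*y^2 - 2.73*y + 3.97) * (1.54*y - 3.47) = 0.2002*y^5 - 2.1605*y^4 + 0.263500000000001*y^3 + 3.8809*y^2 + 15.5869*y - 13.7759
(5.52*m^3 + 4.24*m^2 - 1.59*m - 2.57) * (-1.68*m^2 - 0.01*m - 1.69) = -9.2736*m^5 - 7.1784*m^4 - 6.7*m^3 - 2.8321*m^2 + 2.7128*m + 4.3433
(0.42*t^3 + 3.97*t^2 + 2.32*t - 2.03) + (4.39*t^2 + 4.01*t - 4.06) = 0.42*t^3 + 8.36*t^2 + 6.33*t - 6.09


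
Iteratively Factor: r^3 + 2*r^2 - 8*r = (r)*(r^2 + 2*r - 8) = r*(r - 2)*(r + 4)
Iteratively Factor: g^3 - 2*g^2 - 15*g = (g - 5)*(g^2 + 3*g) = (g - 5)*(g + 3)*(g)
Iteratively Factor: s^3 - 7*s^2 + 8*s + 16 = (s - 4)*(s^2 - 3*s - 4) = (s - 4)*(s + 1)*(s - 4)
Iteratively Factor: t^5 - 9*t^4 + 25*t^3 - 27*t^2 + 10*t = (t - 1)*(t^4 - 8*t^3 + 17*t^2 - 10*t) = (t - 2)*(t - 1)*(t^3 - 6*t^2 + 5*t) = (t - 2)*(t - 1)^2*(t^2 - 5*t) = t*(t - 2)*(t - 1)^2*(t - 5)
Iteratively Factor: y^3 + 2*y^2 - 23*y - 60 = (y + 4)*(y^2 - 2*y - 15) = (y - 5)*(y + 4)*(y + 3)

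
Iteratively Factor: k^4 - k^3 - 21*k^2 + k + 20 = (k - 1)*(k^3 - 21*k - 20) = (k - 1)*(k + 1)*(k^2 - k - 20) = (k - 1)*(k + 1)*(k + 4)*(k - 5)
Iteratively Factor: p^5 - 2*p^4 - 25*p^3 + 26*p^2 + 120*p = (p - 3)*(p^4 + p^3 - 22*p^2 - 40*p) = (p - 5)*(p - 3)*(p^3 + 6*p^2 + 8*p) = (p - 5)*(p - 3)*(p + 2)*(p^2 + 4*p) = p*(p - 5)*(p - 3)*(p + 2)*(p + 4)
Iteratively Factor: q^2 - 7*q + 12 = (q - 4)*(q - 3)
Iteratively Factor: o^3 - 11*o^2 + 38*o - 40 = (o - 2)*(o^2 - 9*o + 20) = (o - 4)*(o - 2)*(o - 5)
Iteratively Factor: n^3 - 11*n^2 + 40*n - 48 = (n - 4)*(n^2 - 7*n + 12) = (n - 4)*(n - 3)*(n - 4)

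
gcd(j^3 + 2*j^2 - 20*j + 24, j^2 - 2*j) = j - 2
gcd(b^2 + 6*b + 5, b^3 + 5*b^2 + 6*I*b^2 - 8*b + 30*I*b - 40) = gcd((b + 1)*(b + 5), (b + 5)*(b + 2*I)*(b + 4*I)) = b + 5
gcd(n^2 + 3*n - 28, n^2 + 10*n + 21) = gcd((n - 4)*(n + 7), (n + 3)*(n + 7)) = n + 7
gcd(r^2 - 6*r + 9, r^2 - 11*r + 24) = r - 3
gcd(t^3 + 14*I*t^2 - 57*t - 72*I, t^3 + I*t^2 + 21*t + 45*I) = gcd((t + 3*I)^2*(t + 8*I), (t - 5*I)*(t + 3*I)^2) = t^2 + 6*I*t - 9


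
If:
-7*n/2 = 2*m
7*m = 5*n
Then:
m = 0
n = 0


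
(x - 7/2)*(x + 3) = x^2 - x/2 - 21/2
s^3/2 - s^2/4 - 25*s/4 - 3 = (s/2 + 1/4)*(s - 4)*(s + 3)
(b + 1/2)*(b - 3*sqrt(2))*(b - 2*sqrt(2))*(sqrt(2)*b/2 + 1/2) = sqrt(2)*b^4/2 - 9*b^3/2 + sqrt(2)*b^3/4 - 9*b^2/4 + 7*sqrt(2)*b^2/2 + 7*sqrt(2)*b/4 + 6*b + 3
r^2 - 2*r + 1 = (r - 1)^2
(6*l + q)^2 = 36*l^2 + 12*l*q + q^2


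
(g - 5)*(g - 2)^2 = g^3 - 9*g^2 + 24*g - 20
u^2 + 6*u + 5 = (u + 1)*(u + 5)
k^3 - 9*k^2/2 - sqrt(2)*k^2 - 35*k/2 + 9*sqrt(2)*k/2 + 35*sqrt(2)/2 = (k - 7)*(k + 5/2)*(k - sqrt(2))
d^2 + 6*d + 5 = (d + 1)*(d + 5)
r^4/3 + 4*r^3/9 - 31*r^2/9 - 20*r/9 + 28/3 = (r/3 + 1)*(r - 2)^2*(r + 7/3)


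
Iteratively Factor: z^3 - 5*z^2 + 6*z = (z)*(z^2 - 5*z + 6) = z*(z - 3)*(z - 2)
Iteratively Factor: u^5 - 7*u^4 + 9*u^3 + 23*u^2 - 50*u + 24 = (u - 1)*(u^4 - 6*u^3 + 3*u^2 + 26*u - 24) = (u - 1)*(u + 2)*(u^3 - 8*u^2 + 19*u - 12) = (u - 3)*(u - 1)*(u + 2)*(u^2 - 5*u + 4) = (u - 4)*(u - 3)*(u - 1)*(u + 2)*(u - 1)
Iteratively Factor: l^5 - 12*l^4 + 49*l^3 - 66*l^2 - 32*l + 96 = (l - 3)*(l^4 - 9*l^3 + 22*l^2 - 32) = (l - 3)*(l + 1)*(l^3 - 10*l^2 + 32*l - 32) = (l - 3)*(l - 2)*(l + 1)*(l^2 - 8*l + 16) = (l - 4)*(l - 3)*(l - 2)*(l + 1)*(l - 4)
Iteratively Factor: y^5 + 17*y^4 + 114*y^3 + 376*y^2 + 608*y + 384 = (y + 2)*(y^4 + 15*y^3 + 84*y^2 + 208*y + 192) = (y + 2)*(y + 4)*(y^3 + 11*y^2 + 40*y + 48) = (y + 2)*(y + 4)^2*(y^2 + 7*y + 12) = (y + 2)*(y + 4)^3*(y + 3)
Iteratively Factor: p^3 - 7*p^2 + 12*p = (p - 4)*(p^2 - 3*p) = (p - 4)*(p - 3)*(p)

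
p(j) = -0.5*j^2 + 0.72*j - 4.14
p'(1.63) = -0.91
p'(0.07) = 0.65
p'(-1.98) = 2.70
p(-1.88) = -7.26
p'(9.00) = -8.28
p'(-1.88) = 2.60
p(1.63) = -4.29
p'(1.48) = -0.76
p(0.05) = -4.11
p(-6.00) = -26.46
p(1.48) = -4.17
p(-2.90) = -10.43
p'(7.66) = -6.94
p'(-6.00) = 6.72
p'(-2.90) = 3.62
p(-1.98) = -7.53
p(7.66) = -27.96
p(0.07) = -4.09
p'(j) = 0.72 - 1.0*j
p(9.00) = -38.16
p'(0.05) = 0.67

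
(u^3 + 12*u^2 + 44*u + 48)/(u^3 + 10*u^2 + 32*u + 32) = (u + 6)/(u + 4)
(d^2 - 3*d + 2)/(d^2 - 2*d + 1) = (d - 2)/(d - 1)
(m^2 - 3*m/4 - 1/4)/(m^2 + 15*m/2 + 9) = (4*m^2 - 3*m - 1)/(2*(2*m^2 + 15*m + 18))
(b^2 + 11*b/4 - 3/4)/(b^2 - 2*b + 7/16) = 4*(b + 3)/(4*b - 7)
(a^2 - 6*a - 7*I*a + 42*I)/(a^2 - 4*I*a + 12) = (a^2 - 6*a - 7*I*a + 42*I)/(a^2 - 4*I*a + 12)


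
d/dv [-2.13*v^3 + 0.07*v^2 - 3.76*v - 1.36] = -6.39*v^2 + 0.14*v - 3.76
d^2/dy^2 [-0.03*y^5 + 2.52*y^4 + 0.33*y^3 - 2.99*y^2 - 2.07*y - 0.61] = -0.6*y^3 + 30.24*y^2 + 1.98*y - 5.98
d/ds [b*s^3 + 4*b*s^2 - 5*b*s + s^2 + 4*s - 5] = 3*b*s^2 + 8*b*s - 5*b + 2*s + 4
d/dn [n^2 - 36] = 2*n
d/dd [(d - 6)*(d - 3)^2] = 3*(d - 5)*(d - 3)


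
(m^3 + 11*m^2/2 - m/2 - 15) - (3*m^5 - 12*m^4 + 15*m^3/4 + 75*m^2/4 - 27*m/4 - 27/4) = -3*m^5 + 12*m^4 - 11*m^3/4 - 53*m^2/4 + 25*m/4 - 33/4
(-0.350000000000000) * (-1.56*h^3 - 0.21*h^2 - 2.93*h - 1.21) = 0.546*h^3 + 0.0735*h^2 + 1.0255*h + 0.4235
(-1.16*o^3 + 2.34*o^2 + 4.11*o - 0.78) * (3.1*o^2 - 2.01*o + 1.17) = -3.596*o^5 + 9.5856*o^4 + 6.6804*o^3 - 7.9413*o^2 + 6.3765*o - 0.9126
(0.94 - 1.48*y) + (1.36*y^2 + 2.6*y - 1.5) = 1.36*y^2 + 1.12*y - 0.56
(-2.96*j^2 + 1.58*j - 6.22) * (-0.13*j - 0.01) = 0.3848*j^3 - 0.1758*j^2 + 0.7928*j + 0.0622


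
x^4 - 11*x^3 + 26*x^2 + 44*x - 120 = (x - 6)*(x - 5)*(x - 2)*(x + 2)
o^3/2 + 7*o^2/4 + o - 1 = (o/2 + 1)*(o - 1/2)*(o + 2)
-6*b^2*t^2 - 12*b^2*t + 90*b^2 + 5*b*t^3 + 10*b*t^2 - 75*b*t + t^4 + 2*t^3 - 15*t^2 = (-b + t)*(6*b + t)*(t - 3)*(t + 5)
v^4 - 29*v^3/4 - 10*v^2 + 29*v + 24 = (v - 8)*(v - 2)*(v + 3/4)*(v + 2)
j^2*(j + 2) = j^3 + 2*j^2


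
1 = 1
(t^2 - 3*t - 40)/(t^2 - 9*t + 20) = (t^2 - 3*t - 40)/(t^2 - 9*t + 20)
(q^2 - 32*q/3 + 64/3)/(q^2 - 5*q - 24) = (q - 8/3)/(q + 3)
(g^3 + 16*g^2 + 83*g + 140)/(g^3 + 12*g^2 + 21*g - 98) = (g^2 + 9*g + 20)/(g^2 + 5*g - 14)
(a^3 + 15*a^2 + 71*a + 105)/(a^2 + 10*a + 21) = a + 5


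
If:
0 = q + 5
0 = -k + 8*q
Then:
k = -40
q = -5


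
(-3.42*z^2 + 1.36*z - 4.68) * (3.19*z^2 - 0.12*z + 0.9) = -10.9098*z^4 + 4.7488*z^3 - 18.1704*z^2 + 1.7856*z - 4.212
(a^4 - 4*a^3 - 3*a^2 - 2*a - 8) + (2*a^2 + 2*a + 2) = a^4 - 4*a^3 - a^2 - 6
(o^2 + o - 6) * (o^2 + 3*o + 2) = o^4 + 4*o^3 - o^2 - 16*o - 12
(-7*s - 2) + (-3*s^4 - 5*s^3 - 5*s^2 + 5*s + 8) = -3*s^4 - 5*s^3 - 5*s^2 - 2*s + 6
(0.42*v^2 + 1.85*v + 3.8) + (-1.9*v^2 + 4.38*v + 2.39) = -1.48*v^2 + 6.23*v + 6.19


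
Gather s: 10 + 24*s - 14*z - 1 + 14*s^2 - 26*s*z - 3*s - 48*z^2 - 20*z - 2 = 14*s^2 + s*(21 - 26*z) - 48*z^2 - 34*z + 7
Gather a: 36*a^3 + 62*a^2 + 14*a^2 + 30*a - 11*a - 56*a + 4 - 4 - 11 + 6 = 36*a^3 + 76*a^2 - 37*a - 5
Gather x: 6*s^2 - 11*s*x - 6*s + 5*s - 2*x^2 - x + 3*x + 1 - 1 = 6*s^2 - s - 2*x^2 + x*(2 - 11*s)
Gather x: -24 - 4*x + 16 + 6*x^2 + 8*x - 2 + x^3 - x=x^3 + 6*x^2 + 3*x - 10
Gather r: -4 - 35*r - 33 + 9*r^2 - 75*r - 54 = 9*r^2 - 110*r - 91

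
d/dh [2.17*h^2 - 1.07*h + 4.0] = 4.34*h - 1.07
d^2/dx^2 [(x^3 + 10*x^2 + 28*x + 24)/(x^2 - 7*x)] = 6*(49*x^3 + 24*x^2 - 168*x + 392)/(x^3*(x^3 - 21*x^2 + 147*x - 343))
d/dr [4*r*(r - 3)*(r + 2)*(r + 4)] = 16*r^3 + 36*r^2 - 80*r - 96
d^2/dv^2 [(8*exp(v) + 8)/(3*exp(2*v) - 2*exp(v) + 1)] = (72*exp(4*v) + 336*exp(3*v) - 288*exp(2*v) - 48*exp(v) + 24)*exp(v)/(27*exp(6*v) - 54*exp(5*v) + 63*exp(4*v) - 44*exp(3*v) + 21*exp(2*v) - 6*exp(v) + 1)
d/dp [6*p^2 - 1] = 12*p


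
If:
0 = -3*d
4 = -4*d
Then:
No Solution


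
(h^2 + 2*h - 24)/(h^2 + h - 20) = (h + 6)/(h + 5)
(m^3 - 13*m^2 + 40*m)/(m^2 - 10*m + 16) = m*(m - 5)/(m - 2)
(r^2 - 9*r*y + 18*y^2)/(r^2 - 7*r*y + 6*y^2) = (-r + 3*y)/(-r + y)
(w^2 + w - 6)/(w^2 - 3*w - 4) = (-w^2 - w + 6)/(-w^2 + 3*w + 4)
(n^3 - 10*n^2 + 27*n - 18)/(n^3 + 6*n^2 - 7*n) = (n^2 - 9*n + 18)/(n*(n + 7))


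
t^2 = t^2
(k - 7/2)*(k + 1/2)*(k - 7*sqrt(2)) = k^3 - 7*sqrt(2)*k^2 - 3*k^2 - 7*k/4 + 21*sqrt(2)*k + 49*sqrt(2)/4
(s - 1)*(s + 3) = s^2 + 2*s - 3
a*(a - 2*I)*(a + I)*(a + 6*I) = a^4 + 5*I*a^3 + 8*a^2 + 12*I*a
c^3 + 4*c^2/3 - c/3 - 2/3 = (c - 2/3)*(c + 1)^2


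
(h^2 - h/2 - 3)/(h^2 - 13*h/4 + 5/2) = 2*(2*h + 3)/(4*h - 5)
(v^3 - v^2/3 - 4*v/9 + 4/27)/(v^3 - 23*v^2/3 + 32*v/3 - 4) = (v^2 + v/3 - 2/9)/(v^2 - 7*v + 6)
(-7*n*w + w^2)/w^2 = (-7*n + w)/w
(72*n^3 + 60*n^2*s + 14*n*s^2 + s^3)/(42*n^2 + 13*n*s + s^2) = (12*n^2 + 8*n*s + s^2)/(7*n + s)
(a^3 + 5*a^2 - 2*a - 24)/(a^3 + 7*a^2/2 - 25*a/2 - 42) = 2*(a - 2)/(2*a - 7)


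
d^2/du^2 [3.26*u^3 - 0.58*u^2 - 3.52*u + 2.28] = 19.56*u - 1.16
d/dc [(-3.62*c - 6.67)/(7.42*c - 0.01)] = (367.494792*c - 0.495276)/(7.42*c - 0.01)^3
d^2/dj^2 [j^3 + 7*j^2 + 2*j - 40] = 6*j + 14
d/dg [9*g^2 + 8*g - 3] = 18*g + 8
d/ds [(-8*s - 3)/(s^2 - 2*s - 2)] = 2*(4*s^2 + 3*s + 5)/(s^4 - 4*s^3 + 8*s + 4)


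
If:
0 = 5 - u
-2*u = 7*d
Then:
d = -10/7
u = 5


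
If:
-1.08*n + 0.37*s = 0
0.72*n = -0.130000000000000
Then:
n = -0.18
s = -0.53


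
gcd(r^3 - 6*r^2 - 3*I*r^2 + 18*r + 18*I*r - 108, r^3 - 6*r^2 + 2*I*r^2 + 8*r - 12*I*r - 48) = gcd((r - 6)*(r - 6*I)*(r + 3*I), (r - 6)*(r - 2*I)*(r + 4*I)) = r - 6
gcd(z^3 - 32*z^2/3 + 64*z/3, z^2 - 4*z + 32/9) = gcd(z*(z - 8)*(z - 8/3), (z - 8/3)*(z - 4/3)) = z - 8/3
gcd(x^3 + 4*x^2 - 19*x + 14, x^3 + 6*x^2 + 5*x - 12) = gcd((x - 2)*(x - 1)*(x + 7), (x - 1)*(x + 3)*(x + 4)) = x - 1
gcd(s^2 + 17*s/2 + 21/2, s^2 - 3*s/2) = 1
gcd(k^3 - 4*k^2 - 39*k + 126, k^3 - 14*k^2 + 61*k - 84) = k^2 - 10*k + 21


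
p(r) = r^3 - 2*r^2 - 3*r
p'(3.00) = 12.00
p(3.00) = 0.00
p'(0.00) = -3.00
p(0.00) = 0.00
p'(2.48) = 5.53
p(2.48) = -4.49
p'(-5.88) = 124.24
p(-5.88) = -254.81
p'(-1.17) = 5.79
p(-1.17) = -0.83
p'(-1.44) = 8.98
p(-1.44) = -2.81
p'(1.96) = 0.68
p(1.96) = -6.03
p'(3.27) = 16.00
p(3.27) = 3.77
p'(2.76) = 8.81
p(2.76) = -2.49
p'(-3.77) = 54.72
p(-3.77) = -70.70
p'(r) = 3*r^2 - 4*r - 3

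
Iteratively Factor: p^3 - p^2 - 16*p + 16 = (p - 4)*(p^2 + 3*p - 4) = (p - 4)*(p + 4)*(p - 1)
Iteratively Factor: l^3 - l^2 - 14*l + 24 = (l + 4)*(l^2 - 5*l + 6) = (l - 3)*(l + 4)*(l - 2)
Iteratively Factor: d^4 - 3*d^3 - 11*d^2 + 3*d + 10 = (d - 1)*(d^3 - 2*d^2 - 13*d - 10) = (d - 1)*(d + 2)*(d^2 - 4*d - 5) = (d - 5)*(d - 1)*(d + 2)*(d + 1)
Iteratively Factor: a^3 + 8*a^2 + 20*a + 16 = (a + 2)*(a^2 + 6*a + 8) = (a + 2)^2*(a + 4)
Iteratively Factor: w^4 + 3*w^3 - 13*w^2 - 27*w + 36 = (w - 3)*(w^3 + 6*w^2 + 5*w - 12) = (w - 3)*(w - 1)*(w^2 + 7*w + 12) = (w - 3)*(w - 1)*(w + 3)*(w + 4)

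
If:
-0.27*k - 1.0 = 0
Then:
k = -3.70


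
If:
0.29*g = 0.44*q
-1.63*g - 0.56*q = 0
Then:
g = 0.00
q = 0.00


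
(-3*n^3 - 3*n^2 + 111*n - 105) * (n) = -3*n^4 - 3*n^3 + 111*n^2 - 105*n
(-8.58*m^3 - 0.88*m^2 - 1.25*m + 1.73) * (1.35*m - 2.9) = -11.583*m^4 + 23.694*m^3 + 0.8645*m^2 + 5.9605*m - 5.017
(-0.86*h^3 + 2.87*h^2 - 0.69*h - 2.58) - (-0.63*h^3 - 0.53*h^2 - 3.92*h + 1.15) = -0.23*h^3 + 3.4*h^2 + 3.23*h - 3.73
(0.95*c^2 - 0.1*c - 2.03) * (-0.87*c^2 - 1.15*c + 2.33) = -0.8265*c^4 - 1.0055*c^3 + 4.0946*c^2 + 2.1015*c - 4.7299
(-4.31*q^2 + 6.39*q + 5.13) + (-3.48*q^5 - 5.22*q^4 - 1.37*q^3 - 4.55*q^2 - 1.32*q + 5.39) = -3.48*q^5 - 5.22*q^4 - 1.37*q^3 - 8.86*q^2 + 5.07*q + 10.52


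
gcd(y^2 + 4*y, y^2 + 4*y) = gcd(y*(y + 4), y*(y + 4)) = y^2 + 4*y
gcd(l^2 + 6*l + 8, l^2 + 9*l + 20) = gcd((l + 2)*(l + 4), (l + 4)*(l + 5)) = l + 4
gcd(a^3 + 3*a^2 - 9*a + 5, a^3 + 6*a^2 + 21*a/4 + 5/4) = a + 5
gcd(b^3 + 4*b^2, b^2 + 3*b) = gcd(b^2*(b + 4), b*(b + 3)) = b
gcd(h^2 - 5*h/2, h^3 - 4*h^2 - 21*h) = h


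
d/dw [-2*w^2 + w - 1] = 1 - 4*w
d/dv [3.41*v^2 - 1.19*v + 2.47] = 6.82*v - 1.19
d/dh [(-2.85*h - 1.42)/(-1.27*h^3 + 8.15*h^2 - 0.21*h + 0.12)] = (-7.239*h^3 + 17.8173*h^2 + 23.146*h - 0.6402)/(1.6129*h^6 - 20.701*h^5 + 66.9559*h^4 - 3.7278*h^3 + 2.0001*h^2 - 0.0504*h + 0.0144)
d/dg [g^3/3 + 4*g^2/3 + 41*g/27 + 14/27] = g^2 + 8*g/3 + 41/27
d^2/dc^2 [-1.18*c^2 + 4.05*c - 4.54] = -2.36000000000000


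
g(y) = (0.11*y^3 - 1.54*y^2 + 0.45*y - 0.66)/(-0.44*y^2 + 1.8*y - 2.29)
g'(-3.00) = -0.47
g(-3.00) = 1.62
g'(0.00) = 0.03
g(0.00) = 0.29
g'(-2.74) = -0.48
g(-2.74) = 1.49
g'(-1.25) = -0.51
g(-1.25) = 0.74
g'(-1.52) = -0.52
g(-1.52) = 0.88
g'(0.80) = 2.65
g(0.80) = 1.09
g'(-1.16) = -0.51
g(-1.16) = 0.69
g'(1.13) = 5.55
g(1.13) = 2.40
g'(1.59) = 11.35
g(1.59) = 6.28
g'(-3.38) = -0.45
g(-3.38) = 1.79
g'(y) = (0.88*y - 1.8)*(0.11*y^3 - 1.54*y^2 + 0.45*y - 0.66)/(-0.44*y^2 + 1.8*y - 2.29)^2 + (0.33*y^2 - 3.08*y + 0.45)/(-0.44*y^2 + 1.8*y - 2.29) = (-0.0484*y^4 + 0.396*y^3 - 3.3297*y^2 + 6.4724*y + 0.1575)/(0.1936*y^4 - 1.584*y^3 + 5.2552*y^2 - 8.244*y + 5.2441)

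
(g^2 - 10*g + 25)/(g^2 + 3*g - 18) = (g^2 - 10*g + 25)/(g^2 + 3*g - 18)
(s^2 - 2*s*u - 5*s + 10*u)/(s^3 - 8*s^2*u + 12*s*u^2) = (s - 5)/(s*(s - 6*u))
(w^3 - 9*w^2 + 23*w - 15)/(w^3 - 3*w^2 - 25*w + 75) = (w - 1)/(w + 5)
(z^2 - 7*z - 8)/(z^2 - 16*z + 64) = (z + 1)/(z - 8)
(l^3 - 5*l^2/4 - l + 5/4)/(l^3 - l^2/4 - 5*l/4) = (l - 1)/l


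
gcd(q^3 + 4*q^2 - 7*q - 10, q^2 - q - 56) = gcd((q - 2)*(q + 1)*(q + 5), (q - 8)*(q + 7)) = 1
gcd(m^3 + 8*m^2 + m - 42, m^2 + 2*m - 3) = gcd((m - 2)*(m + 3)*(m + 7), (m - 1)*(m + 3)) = m + 3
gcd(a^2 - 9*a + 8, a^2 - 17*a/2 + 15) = 1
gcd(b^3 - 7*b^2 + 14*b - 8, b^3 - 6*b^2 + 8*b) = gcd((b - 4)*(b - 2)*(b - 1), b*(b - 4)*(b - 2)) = b^2 - 6*b + 8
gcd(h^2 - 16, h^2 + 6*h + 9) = 1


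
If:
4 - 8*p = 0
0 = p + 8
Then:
No Solution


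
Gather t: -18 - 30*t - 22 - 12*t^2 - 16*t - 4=-12*t^2 - 46*t - 44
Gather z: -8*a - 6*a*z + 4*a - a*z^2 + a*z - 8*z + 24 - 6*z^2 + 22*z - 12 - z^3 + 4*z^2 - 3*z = -4*a - z^3 + z^2*(-a - 2) + z*(11 - 5*a) + 12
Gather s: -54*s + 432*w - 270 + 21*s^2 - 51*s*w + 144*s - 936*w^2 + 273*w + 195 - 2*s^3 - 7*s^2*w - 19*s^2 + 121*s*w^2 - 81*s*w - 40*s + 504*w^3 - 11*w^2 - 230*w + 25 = -2*s^3 + s^2*(2 - 7*w) + s*(121*w^2 - 132*w + 50) + 504*w^3 - 947*w^2 + 475*w - 50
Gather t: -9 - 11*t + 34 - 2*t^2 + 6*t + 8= -2*t^2 - 5*t + 33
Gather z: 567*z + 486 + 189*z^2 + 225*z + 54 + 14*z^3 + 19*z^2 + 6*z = 14*z^3 + 208*z^2 + 798*z + 540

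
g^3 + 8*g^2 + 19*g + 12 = (g + 1)*(g + 3)*(g + 4)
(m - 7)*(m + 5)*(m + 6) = m^3 + 4*m^2 - 47*m - 210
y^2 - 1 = (y - 1)*(y + 1)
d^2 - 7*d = d*(d - 7)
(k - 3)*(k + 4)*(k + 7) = k^3 + 8*k^2 - 5*k - 84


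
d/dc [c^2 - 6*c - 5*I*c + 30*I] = 2*c - 6 - 5*I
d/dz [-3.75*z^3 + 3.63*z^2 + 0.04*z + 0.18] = -11.25*z^2 + 7.26*z + 0.04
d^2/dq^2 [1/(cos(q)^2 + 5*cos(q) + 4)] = (-4*sin(q)^4 + 11*sin(q)^2 + 155*cos(q)/4 - 15*cos(3*q)/4 + 35)/((cos(q) + 1)^3*(cos(q) + 4)^3)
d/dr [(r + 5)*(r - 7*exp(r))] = r - (r + 5)*(7*exp(r) - 1) - 7*exp(r)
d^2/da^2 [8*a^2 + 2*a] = 16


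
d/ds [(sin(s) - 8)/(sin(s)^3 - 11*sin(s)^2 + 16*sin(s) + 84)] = (-2*sin(s)^3 + 35*sin(s)^2 - 176*sin(s) + 212)*cos(s)/(sin(s)^3 - 11*sin(s)^2 + 16*sin(s) + 84)^2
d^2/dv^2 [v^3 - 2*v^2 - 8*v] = 6*v - 4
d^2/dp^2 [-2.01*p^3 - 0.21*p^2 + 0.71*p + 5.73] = -12.06*p - 0.42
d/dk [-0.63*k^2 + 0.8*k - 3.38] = 0.8 - 1.26*k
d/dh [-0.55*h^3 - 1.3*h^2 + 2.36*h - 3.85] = -1.65*h^2 - 2.6*h + 2.36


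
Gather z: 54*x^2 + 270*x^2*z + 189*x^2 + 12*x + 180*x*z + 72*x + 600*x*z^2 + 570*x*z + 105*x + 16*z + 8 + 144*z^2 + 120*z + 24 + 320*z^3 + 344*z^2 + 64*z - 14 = 243*x^2 + 189*x + 320*z^3 + z^2*(600*x + 488) + z*(270*x^2 + 750*x + 200) + 18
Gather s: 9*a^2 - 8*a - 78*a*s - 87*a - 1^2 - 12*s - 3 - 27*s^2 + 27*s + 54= 9*a^2 - 95*a - 27*s^2 + s*(15 - 78*a) + 50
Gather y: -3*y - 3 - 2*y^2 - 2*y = -2*y^2 - 5*y - 3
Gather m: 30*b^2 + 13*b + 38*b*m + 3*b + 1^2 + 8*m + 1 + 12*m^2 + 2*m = 30*b^2 + 16*b + 12*m^2 + m*(38*b + 10) + 2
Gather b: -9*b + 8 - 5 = 3 - 9*b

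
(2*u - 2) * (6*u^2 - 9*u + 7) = 12*u^3 - 30*u^2 + 32*u - 14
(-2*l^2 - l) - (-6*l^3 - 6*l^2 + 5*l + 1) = 6*l^3 + 4*l^2 - 6*l - 1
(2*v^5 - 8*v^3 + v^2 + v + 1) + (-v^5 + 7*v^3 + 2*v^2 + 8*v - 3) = v^5 - v^3 + 3*v^2 + 9*v - 2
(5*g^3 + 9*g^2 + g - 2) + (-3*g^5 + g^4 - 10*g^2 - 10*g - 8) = -3*g^5 + g^4 + 5*g^3 - g^2 - 9*g - 10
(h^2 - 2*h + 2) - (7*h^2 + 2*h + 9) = -6*h^2 - 4*h - 7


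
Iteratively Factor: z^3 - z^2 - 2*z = (z + 1)*(z^2 - 2*z) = (z - 2)*(z + 1)*(z)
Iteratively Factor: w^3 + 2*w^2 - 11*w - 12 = (w + 1)*(w^2 + w - 12) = (w + 1)*(w + 4)*(w - 3)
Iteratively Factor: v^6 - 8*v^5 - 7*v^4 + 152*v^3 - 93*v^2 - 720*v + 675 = (v + 3)*(v^5 - 11*v^4 + 26*v^3 + 74*v^2 - 315*v + 225) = (v - 5)*(v + 3)*(v^4 - 6*v^3 - 4*v^2 + 54*v - 45) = (v - 5)*(v + 3)^2*(v^3 - 9*v^2 + 23*v - 15) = (v - 5)^2*(v + 3)^2*(v^2 - 4*v + 3) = (v - 5)^2*(v - 3)*(v + 3)^2*(v - 1)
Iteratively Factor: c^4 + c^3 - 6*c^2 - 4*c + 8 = (c - 2)*(c^3 + 3*c^2 - 4) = (c - 2)*(c - 1)*(c^2 + 4*c + 4) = (c - 2)*(c - 1)*(c + 2)*(c + 2)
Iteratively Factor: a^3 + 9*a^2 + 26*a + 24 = (a + 4)*(a^2 + 5*a + 6) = (a + 2)*(a + 4)*(a + 3)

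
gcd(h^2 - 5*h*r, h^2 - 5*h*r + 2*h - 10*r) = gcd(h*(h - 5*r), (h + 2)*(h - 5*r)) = -h + 5*r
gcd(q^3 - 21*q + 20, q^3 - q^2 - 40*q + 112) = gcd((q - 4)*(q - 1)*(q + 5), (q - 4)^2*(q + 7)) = q - 4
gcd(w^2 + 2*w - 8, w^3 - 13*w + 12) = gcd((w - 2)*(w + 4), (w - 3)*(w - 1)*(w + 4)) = w + 4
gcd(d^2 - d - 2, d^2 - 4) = d - 2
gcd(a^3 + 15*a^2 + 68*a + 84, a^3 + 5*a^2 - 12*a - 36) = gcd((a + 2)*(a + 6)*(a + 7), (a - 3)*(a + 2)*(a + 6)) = a^2 + 8*a + 12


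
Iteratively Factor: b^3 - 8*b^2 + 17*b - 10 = (b - 2)*(b^2 - 6*b + 5) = (b - 2)*(b - 1)*(b - 5)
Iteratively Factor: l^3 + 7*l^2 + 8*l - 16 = (l + 4)*(l^2 + 3*l - 4) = (l - 1)*(l + 4)*(l + 4)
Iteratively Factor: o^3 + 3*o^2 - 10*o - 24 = (o + 4)*(o^2 - o - 6) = (o - 3)*(o + 4)*(o + 2)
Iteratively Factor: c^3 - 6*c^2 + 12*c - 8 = (c - 2)*(c^2 - 4*c + 4) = (c - 2)^2*(c - 2)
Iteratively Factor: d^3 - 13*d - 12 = (d + 1)*(d^2 - d - 12) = (d + 1)*(d + 3)*(d - 4)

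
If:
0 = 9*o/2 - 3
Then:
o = 2/3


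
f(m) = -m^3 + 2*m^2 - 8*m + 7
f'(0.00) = -8.00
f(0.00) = 7.00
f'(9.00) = -215.00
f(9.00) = -632.00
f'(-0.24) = -9.13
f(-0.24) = 9.05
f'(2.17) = -13.45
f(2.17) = -11.16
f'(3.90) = -38.03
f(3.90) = -53.10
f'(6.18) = -97.86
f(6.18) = -202.08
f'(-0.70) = -12.27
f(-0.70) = 13.92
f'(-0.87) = -13.75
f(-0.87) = 16.13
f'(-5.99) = -139.60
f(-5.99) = 341.60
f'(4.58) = -52.61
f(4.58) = -83.76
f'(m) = -3*m^2 + 4*m - 8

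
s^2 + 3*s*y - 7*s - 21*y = (s - 7)*(s + 3*y)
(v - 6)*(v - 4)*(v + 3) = v^3 - 7*v^2 - 6*v + 72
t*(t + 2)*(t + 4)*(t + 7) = t^4 + 13*t^3 + 50*t^2 + 56*t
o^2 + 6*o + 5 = (o + 1)*(o + 5)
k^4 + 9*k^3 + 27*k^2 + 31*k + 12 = (k + 1)^2*(k + 3)*(k + 4)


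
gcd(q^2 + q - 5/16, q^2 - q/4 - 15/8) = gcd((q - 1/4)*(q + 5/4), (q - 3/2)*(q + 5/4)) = q + 5/4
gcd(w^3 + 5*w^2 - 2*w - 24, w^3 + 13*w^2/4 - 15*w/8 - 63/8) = w + 3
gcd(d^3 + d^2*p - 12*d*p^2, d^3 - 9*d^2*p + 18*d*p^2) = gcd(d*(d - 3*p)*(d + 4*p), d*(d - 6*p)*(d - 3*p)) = -d^2 + 3*d*p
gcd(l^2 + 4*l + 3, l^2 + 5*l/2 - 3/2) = l + 3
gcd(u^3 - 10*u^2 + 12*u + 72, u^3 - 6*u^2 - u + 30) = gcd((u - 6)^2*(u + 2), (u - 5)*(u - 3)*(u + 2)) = u + 2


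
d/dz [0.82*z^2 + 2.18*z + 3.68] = 1.64*z + 2.18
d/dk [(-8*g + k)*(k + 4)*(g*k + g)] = g*(-16*g*k - 40*g + 3*k^2 + 10*k + 4)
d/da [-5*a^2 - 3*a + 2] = -10*a - 3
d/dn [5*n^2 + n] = 10*n + 1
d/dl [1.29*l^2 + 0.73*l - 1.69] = 2.58*l + 0.73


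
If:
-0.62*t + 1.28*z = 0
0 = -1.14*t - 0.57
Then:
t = -0.50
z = -0.24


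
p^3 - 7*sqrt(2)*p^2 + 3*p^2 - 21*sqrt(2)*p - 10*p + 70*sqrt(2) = (p - 2)*(p + 5)*(p - 7*sqrt(2))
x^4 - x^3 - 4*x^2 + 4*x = x*(x - 2)*(x - 1)*(x + 2)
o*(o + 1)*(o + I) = o^3 + o^2 + I*o^2 + I*o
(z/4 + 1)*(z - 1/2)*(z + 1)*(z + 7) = z^4/4 + 23*z^3/8 + 33*z^2/4 + 17*z/8 - 7/2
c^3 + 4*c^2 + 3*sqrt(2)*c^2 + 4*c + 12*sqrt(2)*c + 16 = (c + 4)*(c + sqrt(2))*(c + 2*sqrt(2))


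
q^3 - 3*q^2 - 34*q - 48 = (q - 8)*(q + 2)*(q + 3)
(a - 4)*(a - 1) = a^2 - 5*a + 4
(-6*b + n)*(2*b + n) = -12*b^2 - 4*b*n + n^2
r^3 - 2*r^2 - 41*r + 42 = (r - 7)*(r - 1)*(r + 6)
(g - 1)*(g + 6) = g^2 + 5*g - 6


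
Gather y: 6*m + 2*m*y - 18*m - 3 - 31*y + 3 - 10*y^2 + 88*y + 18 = -12*m - 10*y^2 + y*(2*m + 57) + 18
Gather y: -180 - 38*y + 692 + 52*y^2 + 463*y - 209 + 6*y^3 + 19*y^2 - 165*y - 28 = 6*y^3 + 71*y^2 + 260*y + 275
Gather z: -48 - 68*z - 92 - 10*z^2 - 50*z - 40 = -10*z^2 - 118*z - 180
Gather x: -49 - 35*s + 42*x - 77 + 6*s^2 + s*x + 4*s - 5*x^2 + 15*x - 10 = 6*s^2 - 31*s - 5*x^2 + x*(s + 57) - 136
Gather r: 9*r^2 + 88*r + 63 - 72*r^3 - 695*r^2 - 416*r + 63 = -72*r^3 - 686*r^2 - 328*r + 126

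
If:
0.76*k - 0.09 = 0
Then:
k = 0.12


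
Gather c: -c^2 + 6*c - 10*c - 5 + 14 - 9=-c^2 - 4*c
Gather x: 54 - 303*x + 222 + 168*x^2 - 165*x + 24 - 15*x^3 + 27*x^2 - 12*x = -15*x^3 + 195*x^2 - 480*x + 300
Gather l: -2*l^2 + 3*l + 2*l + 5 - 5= -2*l^2 + 5*l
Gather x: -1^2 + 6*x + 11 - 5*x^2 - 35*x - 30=-5*x^2 - 29*x - 20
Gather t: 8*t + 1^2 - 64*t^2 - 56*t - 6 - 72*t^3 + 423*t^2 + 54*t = -72*t^3 + 359*t^2 + 6*t - 5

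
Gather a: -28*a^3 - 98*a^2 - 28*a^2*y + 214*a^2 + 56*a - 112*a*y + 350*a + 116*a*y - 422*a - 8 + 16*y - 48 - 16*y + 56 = -28*a^3 + a^2*(116 - 28*y) + a*(4*y - 16)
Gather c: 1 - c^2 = 1 - c^2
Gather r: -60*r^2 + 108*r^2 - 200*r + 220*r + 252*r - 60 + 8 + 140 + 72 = 48*r^2 + 272*r + 160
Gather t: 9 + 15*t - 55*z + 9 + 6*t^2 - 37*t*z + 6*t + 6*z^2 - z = 6*t^2 + t*(21 - 37*z) + 6*z^2 - 56*z + 18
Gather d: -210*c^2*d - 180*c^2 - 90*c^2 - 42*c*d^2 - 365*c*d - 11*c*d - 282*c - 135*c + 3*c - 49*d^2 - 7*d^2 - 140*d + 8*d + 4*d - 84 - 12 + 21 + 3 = -270*c^2 - 414*c + d^2*(-42*c - 56) + d*(-210*c^2 - 376*c - 128) - 72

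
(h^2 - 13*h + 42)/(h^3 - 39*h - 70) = (h - 6)/(h^2 + 7*h + 10)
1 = 1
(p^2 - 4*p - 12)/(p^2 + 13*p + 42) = (p^2 - 4*p - 12)/(p^2 + 13*p + 42)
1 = 1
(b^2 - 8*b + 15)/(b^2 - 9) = (b - 5)/(b + 3)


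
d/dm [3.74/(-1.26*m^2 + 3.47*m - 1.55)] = (9.4248*m - 12.9778)/(1.26*m^2 - 3.47*m + 1.55)^2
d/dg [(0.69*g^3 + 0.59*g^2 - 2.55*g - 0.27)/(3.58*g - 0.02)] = (4.9404*g^3 + 2.0708*g^2 - 0.0236000000000001*g + 1.0176)/(12.8164*g^2 - 0.1432*g + 0.0004)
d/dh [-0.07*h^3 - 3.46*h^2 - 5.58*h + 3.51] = -0.21*h^2 - 6.92*h - 5.58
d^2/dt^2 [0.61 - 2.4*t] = 0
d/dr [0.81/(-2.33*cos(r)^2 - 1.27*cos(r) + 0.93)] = -(3.7746*cos(r) + 1.0287)*sin(r)/(2.33*cos(r)^2 + 1.27*cos(r) - 0.93)^2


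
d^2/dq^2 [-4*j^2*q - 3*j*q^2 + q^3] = -6*j + 6*q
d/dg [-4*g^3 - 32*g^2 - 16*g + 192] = -12*g^2 - 64*g - 16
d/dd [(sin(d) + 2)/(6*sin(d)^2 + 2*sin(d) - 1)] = (-24*sin(d) + 3*cos(2*d) - 8)*cos(d)/(6*sin(d)^2 + 2*sin(d) - 1)^2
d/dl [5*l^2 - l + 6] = 10*l - 1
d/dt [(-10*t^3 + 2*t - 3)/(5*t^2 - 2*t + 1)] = 2*(-25*t^4 + 20*t^3 - 20*t^2 + 15*t - 2)/(25*t^4 - 20*t^3 + 14*t^2 - 4*t + 1)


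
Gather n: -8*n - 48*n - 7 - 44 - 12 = -56*n - 63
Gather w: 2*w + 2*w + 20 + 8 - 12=4*w + 16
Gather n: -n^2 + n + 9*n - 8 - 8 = -n^2 + 10*n - 16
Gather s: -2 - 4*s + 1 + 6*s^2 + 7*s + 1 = 6*s^2 + 3*s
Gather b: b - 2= b - 2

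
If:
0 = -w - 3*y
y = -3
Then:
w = 9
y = -3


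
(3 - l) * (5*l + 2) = -5*l^2 + 13*l + 6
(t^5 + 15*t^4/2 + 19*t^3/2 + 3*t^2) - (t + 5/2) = t^5 + 15*t^4/2 + 19*t^3/2 + 3*t^2 - t - 5/2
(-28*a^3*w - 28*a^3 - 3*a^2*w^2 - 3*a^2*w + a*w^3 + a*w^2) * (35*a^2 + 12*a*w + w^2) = -980*a^5*w - 980*a^5 - 441*a^4*w^2 - 441*a^4*w - 29*a^3*w^3 - 29*a^3*w^2 + 9*a^2*w^4 + 9*a^2*w^3 + a*w^5 + a*w^4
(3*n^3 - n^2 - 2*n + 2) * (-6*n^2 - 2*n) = -18*n^5 + 14*n^3 - 8*n^2 - 4*n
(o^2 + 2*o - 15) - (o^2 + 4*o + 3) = -2*o - 18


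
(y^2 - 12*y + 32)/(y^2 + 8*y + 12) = (y^2 - 12*y + 32)/(y^2 + 8*y + 12)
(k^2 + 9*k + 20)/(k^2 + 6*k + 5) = (k + 4)/(k + 1)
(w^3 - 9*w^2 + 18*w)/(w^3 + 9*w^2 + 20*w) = (w^2 - 9*w + 18)/(w^2 + 9*w + 20)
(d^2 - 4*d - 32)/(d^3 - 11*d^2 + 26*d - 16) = (d + 4)/(d^2 - 3*d + 2)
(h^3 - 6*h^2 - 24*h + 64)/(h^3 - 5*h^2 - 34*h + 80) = (h + 4)/(h + 5)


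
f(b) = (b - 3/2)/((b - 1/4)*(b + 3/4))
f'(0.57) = 10.92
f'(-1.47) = -3.92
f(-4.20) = -0.37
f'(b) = -(b - 3/2)/((b - 1/4)*(b + 3/4)^2) - (b - 3/2)/((b - 1/4)^2*(b + 3/4)) + 1/((b - 1/4)*(b + 3/4)) = 16*(-16*b^2 + 48*b + 9)/(256*b^4 + 256*b^3 - 32*b^2 - 48*b + 9)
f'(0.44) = 33.04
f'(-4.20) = -0.13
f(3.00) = 0.15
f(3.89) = 0.14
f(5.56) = 0.12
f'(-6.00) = -0.05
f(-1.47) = -2.40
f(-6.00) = -0.23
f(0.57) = -2.20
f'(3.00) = 0.01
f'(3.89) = -0.01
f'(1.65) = 0.25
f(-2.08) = -1.16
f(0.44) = -4.69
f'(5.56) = -0.01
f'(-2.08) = -1.04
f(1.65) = 0.04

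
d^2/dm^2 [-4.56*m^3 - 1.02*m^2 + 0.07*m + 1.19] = -27.36*m - 2.04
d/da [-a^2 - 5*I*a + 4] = -2*a - 5*I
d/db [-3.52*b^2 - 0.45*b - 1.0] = -7.04*b - 0.45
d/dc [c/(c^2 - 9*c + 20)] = (20 - c^2)/(c^4 - 18*c^3 + 121*c^2 - 360*c + 400)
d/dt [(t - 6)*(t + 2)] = 2*t - 4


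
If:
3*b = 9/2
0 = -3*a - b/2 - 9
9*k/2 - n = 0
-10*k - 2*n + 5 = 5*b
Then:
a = -13/4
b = 3/2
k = -5/38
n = -45/76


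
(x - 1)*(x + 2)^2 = x^3 + 3*x^2 - 4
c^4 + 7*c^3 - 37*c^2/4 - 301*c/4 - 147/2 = (c - 7/2)*(c + 3/2)*(c + 2)*(c + 7)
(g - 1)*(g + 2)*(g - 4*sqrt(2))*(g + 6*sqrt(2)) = g^4 + g^3 + 2*sqrt(2)*g^3 - 50*g^2 + 2*sqrt(2)*g^2 - 48*g - 4*sqrt(2)*g + 96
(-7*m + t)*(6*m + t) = -42*m^2 - m*t + t^2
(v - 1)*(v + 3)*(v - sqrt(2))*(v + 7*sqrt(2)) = v^4 + 2*v^3 + 6*sqrt(2)*v^3 - 17*v^2 + 12*sqrt(2)*v^2 - 28*v - 18*sqrt(2)*v + 42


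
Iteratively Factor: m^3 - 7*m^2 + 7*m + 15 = (m - 5)*(m^2 - 2*m - 3) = (m - 5)*(m + 1)*(m - 3)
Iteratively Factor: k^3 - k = (k)*(k^2 - 1) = k*(k + 1)*(k - 1)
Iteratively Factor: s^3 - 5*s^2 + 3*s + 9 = (s - 3)*(s^2 - 2*s - 3) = (s - 3)^2*(s + 1)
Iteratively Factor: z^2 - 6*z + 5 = (z - 1)*(z - 5)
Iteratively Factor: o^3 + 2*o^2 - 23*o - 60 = (o - 5)*(o^2 + 7*o + 12) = (o - 5)*(o + 4)*(o + 3)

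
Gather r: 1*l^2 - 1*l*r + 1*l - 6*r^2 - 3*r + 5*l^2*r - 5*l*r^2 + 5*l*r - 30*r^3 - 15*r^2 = l^2 + l - 30*r^3 + r^2*(-5*l - 21) + r*(5*l^2 + 4*l - 3)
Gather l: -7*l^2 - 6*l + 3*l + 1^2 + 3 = -7*l^2 - 3*l + 4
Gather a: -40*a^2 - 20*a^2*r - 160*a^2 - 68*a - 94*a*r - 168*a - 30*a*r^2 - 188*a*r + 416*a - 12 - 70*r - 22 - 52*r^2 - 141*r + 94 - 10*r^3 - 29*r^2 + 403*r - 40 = a^2*(-20*r - 200) + a*(-30*r^2 - 282*r + 180) - 10*r^3 - 81*r^2 + 192*r + 20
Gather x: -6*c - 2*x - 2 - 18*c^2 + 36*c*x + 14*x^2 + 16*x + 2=-18*c^2 - 6*c + 14*x^2 + x*(36*c + 14)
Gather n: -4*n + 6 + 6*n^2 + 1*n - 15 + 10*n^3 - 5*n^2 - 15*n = 10*n^3 + n^2 - 18*n - 9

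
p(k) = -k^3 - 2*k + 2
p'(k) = -3*k^2 - 2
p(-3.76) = 62.68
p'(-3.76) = -44.41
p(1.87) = -8.28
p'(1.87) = -12.49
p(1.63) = -5.59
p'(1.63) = -9.97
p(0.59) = 0.61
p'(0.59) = -3.04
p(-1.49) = 8.29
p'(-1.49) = -8.66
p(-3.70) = 60.05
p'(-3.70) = -43.07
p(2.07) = -11.01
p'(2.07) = -14.85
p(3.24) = -38.49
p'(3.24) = -33.49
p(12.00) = -1750.00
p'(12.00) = -434.00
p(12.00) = -1750.00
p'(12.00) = -434.00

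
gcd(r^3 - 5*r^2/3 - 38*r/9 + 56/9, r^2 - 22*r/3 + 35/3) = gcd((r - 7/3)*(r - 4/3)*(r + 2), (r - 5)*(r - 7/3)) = r - 7/3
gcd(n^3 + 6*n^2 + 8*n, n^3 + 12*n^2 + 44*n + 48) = n^2 + 6*n + 8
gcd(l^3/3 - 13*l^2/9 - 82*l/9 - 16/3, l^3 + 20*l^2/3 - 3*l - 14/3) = l + 2/3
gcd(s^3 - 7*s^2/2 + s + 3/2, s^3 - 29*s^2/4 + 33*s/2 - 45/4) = s - 3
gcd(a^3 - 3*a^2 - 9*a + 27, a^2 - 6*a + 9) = a^2 - 6*a + 9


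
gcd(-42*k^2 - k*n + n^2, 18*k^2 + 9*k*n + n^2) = 6*k + n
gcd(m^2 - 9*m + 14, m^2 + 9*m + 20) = 1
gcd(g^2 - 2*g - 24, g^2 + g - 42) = g - 6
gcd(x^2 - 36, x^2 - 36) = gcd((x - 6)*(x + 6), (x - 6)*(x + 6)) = x^2 - 36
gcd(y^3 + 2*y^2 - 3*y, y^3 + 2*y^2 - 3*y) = y^3 + 2*y^2 - 3*y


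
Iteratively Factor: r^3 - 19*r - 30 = (r - 5)*(r^2 + 5*r + 6) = (r - 5)*(r + 2)*(r + 3)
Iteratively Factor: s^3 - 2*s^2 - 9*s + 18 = (s - 3)*(s^2 + s - 6) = (s - 3)*(s + 3)*(s - 2)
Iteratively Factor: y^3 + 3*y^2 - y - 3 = (y + 1)*(y^2 + 2*y - 3) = (y - 1)*(y + 1)*(y + 3)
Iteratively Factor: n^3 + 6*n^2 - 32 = (n + 4)*(n^2 + 2*n - 8) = (n - 2)*(n + 4)*(n + 4)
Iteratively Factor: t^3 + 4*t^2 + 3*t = (t)*(t^2 + 4*t + 3) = t*(t + 1)*(t + 3)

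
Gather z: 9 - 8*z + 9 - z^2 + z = -z^2 - 7*z + 18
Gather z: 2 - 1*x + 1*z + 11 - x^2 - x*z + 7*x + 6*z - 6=-x^2 + 6*x + z*(7 - x) + 7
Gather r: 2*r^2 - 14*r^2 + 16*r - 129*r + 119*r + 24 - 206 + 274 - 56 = -12*r^2 + 6*r + 36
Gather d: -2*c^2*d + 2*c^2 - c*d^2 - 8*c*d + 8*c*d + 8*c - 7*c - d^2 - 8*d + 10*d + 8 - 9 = 2*c^2 + c + d^2*(-c - 1) + d*(2 - 2*c^2) - 1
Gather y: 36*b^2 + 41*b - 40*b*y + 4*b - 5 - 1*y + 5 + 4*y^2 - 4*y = 36*b^2 + 45*b + 4*y^2 + y*(-40*b - 5)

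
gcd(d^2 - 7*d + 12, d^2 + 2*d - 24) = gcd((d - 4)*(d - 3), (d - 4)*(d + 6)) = d - 4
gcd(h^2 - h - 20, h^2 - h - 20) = h^2 - h - 20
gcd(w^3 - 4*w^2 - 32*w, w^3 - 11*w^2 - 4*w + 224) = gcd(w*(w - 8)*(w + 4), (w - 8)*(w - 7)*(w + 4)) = w^2 - 4*w - 32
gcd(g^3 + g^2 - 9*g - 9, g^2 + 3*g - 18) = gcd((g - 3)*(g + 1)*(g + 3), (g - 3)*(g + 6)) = g - 3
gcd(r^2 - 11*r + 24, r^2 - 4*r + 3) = r - 3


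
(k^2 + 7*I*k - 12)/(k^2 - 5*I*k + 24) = (k + 4*I)/(k - 8*I)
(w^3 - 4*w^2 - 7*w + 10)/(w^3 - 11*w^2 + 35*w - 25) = (w + 2)/(w - 5)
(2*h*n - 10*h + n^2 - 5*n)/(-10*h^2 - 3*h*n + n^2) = (5 - n)/(5*h - n)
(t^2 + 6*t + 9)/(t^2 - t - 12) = (t + 3)/(t - 4)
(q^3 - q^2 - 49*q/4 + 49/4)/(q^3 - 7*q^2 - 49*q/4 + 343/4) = (q - 1)/(q - 7)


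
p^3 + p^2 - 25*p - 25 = (p - 5)*(p + 1)*(p + 5)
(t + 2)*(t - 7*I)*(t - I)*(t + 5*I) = t^4 + 2*t^3 - 3*I*t^3 + 33*t^2 - 6*I*t^2 + 66*t - 35*I*t - 70*I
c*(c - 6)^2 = c^3 - 12*c^2 + 36*c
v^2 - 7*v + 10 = (v - 5)*(v - 2)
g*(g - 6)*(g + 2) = g^3 - 4*g^2 - 12*g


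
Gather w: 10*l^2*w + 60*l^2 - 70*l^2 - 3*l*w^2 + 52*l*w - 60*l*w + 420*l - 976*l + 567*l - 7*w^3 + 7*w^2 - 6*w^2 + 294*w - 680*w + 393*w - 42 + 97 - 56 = -10*l^2 + 11*l - 7*w^3 + w^2*(1 - 3*l) + w*(10*l^2 - 8*l + 7) - 1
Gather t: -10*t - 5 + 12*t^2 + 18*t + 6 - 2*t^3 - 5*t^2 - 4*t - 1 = -2*t^3 + 7*t^2 + 4*t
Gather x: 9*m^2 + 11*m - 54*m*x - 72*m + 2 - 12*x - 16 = 9*m^2 - 61*m + x*(-54*m - 12) - 14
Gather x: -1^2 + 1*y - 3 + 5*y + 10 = 6*y + 6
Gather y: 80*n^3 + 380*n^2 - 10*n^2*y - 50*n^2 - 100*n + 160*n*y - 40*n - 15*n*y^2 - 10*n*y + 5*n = 80*n^3 + 330*n^2 - 15*n*y^2 - 135*n + y*(-10*n^2 + 150*n)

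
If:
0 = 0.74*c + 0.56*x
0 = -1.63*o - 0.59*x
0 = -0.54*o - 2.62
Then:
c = -10.14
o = -4.85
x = 13.40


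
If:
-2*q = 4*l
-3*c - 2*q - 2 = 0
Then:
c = -2*q/3 - 2/3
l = -q/2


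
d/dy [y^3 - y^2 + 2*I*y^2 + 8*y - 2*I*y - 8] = 3*y^2 + y*(-2 + 4*I) + 8 - 2*I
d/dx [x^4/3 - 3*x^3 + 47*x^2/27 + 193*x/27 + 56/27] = 4*x^3/3 - 9*x^2 + 94*x/27 + 193/27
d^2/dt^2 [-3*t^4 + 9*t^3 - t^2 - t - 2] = -36*t^2 + 54*t - 2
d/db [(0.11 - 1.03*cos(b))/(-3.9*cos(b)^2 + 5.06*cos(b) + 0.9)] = (4.017*cos(b)^2 - 0.858*cos(b) + 1.4836)*sin(b)/(15.21*cos(b)^4 - 39.468*cos(b)^3 + 18.5836*cos(b)^2 + 9.108*cos(b) + 0.81)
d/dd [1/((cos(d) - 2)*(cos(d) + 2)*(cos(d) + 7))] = (-3*sin(d)^2 + 14*cos(d) - 1)*sin(d)/((cos(d) - 2)^2*(cos(d) + 2)^2*(cos(d) + 7)^2)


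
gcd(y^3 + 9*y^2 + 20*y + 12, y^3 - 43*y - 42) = y^2 + 7*y + 6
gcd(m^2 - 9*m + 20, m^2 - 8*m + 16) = m - 4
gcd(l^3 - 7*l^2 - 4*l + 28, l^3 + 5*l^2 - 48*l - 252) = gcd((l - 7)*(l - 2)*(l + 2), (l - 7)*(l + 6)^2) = l - 7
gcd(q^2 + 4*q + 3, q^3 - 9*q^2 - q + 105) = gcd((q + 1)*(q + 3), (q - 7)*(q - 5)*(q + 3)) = q + 3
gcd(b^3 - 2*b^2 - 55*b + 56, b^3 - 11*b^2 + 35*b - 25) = b - 1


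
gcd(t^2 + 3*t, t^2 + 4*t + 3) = t + 3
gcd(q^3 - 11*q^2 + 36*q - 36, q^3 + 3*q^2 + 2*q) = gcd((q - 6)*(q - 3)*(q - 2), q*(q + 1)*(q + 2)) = 1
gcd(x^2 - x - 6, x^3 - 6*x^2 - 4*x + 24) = x + 2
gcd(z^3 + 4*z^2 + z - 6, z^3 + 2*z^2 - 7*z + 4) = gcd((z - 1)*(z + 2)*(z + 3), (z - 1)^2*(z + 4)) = z - 1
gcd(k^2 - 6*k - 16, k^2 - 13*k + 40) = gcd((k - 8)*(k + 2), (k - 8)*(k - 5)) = k - 8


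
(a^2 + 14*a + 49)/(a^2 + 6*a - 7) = (a + 7)/(a - 1)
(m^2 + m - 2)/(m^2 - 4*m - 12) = (m - 1)/(m - 6)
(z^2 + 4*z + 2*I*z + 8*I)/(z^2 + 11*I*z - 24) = (z^2 + 2*z*(2 + I) + 8*I)/(z^2 + 11*I*z - 24)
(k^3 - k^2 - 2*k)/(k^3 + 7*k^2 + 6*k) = (k - 2)/(k + 6)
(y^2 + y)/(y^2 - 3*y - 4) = y/(y - 4)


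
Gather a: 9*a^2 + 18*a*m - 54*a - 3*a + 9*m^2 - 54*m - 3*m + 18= 9*a^2 + a*(18*m - 57) + 9*m^2 - 57*m + 18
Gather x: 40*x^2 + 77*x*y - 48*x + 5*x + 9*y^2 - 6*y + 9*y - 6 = 40*x^2 + x*(77*y - 43) + 9*y^2 + 3*y - 6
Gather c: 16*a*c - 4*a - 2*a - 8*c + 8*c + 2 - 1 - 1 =16*a*c - 6*a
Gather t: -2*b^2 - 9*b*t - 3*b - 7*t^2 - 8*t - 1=-2*b^2 - 3*b - 7*t^2 + t*(-9*b - 8) - 1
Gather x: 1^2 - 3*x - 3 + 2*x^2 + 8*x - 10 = 2*x^2 + 5*x - 12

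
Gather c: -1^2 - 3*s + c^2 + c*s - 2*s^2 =c^2 + c*s - 2*s^2 - 3*s - 1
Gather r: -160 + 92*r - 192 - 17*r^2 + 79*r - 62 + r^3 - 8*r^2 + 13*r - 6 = r^3 - 25*r^2 + 184*r - 420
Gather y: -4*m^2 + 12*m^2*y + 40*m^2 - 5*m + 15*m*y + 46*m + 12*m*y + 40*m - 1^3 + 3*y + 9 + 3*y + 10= 36*m^2 + 81*m + y*(12*m^2 + 27*m + 6) + 18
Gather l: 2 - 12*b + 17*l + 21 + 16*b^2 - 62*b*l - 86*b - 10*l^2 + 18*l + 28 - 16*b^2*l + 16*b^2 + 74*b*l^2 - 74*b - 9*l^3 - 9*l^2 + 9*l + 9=32*b^2 - 172*b - 9*l^3 + l^2*(74*b - 19) + l*(-16*b^2 - 62*b + 44) + 60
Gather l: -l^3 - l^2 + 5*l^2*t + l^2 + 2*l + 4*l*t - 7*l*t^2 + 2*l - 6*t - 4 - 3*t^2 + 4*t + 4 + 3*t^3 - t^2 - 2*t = -l^3 + 5*l^2*t + l*(-7*t^2 + 4*t + 4) + 3*t^3 - 4*t^2 - 4*t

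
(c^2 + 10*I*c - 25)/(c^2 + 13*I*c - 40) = (c + 5*I)/(c + 8*I)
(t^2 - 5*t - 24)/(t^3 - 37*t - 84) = (t - 8)/(t^2 - 3*t - 28)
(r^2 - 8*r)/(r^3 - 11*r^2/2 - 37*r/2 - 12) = 2*r/(2*r^2 + 5*r + 3)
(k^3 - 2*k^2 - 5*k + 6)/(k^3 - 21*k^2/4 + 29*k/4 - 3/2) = 4*(k^2 + k - 2)/(4*k^2 - 9*k + 2)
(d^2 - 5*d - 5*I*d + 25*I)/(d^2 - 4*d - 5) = (d - 5*I)/(d + 1)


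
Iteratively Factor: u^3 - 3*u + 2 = (u + 2)*(u^2 - 2*u + 1) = (u - 1)*(u + 2)*(u - 1)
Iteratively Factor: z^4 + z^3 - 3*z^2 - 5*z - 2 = (z + 1)*(z^3 - 3*z - 2) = (z + 1)^2*(z^2 - z - 2) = (z + 1)^3*(z - 2)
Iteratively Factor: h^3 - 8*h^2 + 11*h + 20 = (h + 1)*(h^2 - 9*h + 20) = (h - 4)*(h + 1)*(h - 5)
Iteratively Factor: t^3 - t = (t + 1)*(t^2 - t) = t*(t + 1)*(t - 1)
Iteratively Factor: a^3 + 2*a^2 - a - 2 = (a - 1)*(a^2 + 3*a + 2) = (a - 1)*(a + 2)*(a + 1)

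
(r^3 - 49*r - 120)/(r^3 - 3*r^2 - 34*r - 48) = (r + 5)/(r + 2)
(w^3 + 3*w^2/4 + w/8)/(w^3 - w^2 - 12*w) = (w^2 + 3*w/4 + 1/8)/(w^2 - w - 12)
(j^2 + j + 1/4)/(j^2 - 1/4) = (2*j + 1)/(2*j - 1)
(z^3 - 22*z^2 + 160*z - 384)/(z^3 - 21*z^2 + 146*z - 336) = (z - 8)/(z - 7)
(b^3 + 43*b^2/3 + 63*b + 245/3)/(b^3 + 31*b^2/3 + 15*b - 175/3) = (3*b + 7)/(3*b - 5)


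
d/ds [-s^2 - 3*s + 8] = -2*s - 3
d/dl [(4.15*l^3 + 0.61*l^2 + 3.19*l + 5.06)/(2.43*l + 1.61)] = (20.169*l^3 + 21.5268*l^2 + 1.9642*l - 7.1599)/(5.9049*l^2 + 7.8246*l + 2.5921)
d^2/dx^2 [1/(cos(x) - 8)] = (sin(x)^2 - 8*cos(x) + 1)/(cos(x) - 8)^3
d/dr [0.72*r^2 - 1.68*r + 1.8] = 1.44*r - 1.68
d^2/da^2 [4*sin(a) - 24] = -4*sin(a)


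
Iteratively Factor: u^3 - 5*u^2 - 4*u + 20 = (u + 2)*(u^2 - 7*u + 10) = (u - 2)*(u + 2)*(u - 5)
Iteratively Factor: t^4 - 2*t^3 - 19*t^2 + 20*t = (t - 5)*(t^3 + 3*t^2 - 4*t) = (t - 5)*(t - 1)*(t^2 + 4*t) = (t - 5)*(t - 1)*(t + 4)*(t)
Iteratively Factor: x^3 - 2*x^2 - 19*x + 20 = (x - 5)*(x^2 + 3*x - 4) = (x - 5)*(x + 4)*(x - 1)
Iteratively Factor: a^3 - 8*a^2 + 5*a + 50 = (a - 5)*(a^2 - 3*a - 10) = (a - 5)*(a + 2)*(a - 5)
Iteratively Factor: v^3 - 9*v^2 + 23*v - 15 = (v - 5)*(v^2 - 4*v + 3) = (v - 5)*(v - 1)*(v - 3)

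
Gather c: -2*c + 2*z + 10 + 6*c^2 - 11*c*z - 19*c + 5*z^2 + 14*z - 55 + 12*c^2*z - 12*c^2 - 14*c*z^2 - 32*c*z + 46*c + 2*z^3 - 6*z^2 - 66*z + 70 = c^2*(12*z - 6) + c*(-14*z^2 - 43*z + 25) + 2*z^3 - z^2 - 50*z + 25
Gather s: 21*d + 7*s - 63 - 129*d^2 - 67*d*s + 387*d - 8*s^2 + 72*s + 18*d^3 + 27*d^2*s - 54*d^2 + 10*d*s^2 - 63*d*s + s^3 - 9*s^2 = 18*d^3 - 183*d^2 + 408*d + s^3 + s^2*(10*d - 17) + s*(27*d^2 - 130*d + 79) - 63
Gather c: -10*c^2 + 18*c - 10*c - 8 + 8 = -10*c^2 + 8*c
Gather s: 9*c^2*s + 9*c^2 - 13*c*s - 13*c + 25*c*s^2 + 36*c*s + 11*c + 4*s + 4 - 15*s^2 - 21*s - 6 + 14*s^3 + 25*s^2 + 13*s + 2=9*c^2 - 2*c + 14*s^3 + s^2*(25*c + 10) + s*(9*c^2 + 23*c - 4)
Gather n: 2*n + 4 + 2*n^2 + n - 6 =2*n^2 + 3*n - 2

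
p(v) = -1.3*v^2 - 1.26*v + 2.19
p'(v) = -2.6*v - 1.26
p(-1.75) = 0.41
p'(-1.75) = 3.29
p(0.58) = 1.02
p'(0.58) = -2.77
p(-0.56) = 2.49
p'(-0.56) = 0.20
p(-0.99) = 2.16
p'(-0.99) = 1.31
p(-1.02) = 2.12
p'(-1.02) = 1.39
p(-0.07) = 2.27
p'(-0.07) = -1.08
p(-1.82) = 0.18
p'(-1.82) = 3.47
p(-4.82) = -21.94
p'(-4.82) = 11.27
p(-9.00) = -91.77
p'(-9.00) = 22.14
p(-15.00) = -271.41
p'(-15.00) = 37.74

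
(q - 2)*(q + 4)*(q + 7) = q^3 + 9*q^2 + 6*q - 56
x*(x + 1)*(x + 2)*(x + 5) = x^4 + 8*x^3 + 17*x^2 + 10*x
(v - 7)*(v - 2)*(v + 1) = v^3 - 8*v^2 + 5*v + 14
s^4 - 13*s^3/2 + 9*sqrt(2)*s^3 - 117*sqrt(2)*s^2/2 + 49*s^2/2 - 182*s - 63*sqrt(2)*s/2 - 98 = (s - 7)*(s + 1/2)*(s + 2*sqrt(2))*(s + 7*sqrt(2))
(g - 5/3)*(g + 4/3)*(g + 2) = g^3 + 5*g^2/3 - 26*g/9 - 40/9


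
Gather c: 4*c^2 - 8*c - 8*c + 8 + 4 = 4*c^2 - 16*c + 12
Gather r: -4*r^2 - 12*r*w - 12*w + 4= -4*r^2 - 12*r*w - 12*w + 4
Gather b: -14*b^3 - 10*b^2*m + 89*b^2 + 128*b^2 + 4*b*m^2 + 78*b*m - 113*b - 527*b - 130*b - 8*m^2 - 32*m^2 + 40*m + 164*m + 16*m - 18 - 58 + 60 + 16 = -14*b^3 + b^2*(217 - 10*m) + b*(4*m^2 + 78*m - 770) - 40*m^2 + 220*m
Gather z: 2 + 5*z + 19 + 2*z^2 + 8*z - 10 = 2*z^2 + 13*z + 11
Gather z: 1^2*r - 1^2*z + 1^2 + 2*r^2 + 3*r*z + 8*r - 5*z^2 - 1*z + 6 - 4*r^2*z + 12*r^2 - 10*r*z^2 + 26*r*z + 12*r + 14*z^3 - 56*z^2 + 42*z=14*r^2 + 21*r + 14*z^3 + z^2*(-10*r - 61) + z*(-4*r^2 + 29*r + 40) + 7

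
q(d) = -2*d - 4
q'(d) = -2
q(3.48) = -10.96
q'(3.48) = -2.00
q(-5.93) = 7.86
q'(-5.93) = -2.00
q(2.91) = -9.82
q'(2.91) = -2.00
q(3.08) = -10.16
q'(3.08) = -2.00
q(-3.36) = 2.72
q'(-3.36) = -2.00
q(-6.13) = 8.26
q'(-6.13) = -2.00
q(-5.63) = 7.26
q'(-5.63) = -2.00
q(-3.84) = 3.68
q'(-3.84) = -2.00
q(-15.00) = 26.00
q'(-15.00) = -2.00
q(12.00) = -28.00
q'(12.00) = -2.00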